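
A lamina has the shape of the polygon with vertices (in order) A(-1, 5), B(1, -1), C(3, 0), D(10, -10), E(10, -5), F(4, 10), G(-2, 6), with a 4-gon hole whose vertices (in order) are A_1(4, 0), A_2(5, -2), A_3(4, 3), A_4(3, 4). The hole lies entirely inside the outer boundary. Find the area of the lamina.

Outer boundary:
Apply the shoelace formula: 2A = Σ (x_i·y_{i+1} − x_{i+1}·y_i), indices taken mod 7.
Cross-terms: -4, 3, -30, 50, 120, 44, -4  ⇒  Σ = 179
Area = |Σ|/2 = 89.5.
Hole:
Apply the surveyor's formula: 2A = Σ (x_i·y_{i+1} − x_{i+1}·y_i), indices taken mod 4.
A_1→A_2: (4)(-2) − (5)(0) = -8
A_2→A_3: (5)(3) − (4)(-2) = 23
A_3→A_4: (4)(4) − (3)(3) = 7
A_4→A_1: (3)(0) − (4)(4) = -16
Σ = 6
Area = |Σ|/2 = 3.
Net area = 89.5 − 3 = 86.5.

86.5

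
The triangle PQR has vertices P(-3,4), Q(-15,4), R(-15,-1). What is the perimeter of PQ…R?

30

|PQ| = √((-12)² + (0)²) = √144 = 12
|QR| = √((0)² + (-5)²) = √25 = 5
|RP| = √((12)² + (5)²) = √169 = 13
Perimeter = 12 + 5 + 13 = 30.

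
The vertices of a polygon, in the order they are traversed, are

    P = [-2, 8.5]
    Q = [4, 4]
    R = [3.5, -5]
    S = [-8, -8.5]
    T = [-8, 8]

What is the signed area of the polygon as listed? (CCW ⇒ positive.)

Σ = (-42) + (-34) + (-69.75) + (-132) + (-52) = -329.75
Signed area = Σ/2 = -164.875 (negative ⇒ clockwise traversal).

-164.875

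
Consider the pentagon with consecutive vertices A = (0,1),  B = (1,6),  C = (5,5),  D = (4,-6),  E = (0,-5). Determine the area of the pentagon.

Apply the surveyor's formula: 2A = Σ (x_i·y_{i+1} − x_{i+1}·y_i), indices taken mod 5.
Cross-terms: -1, -25, -50, -20, 0  ⇒  Σ = -96
Area = |Σ|/2 = 48.

48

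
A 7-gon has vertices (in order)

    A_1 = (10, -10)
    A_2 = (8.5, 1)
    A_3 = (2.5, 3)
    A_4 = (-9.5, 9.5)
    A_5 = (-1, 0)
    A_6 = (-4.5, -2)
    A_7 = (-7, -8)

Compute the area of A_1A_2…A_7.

176.875

Apply Gauss's area formula: 2A = Σ (x_i·y_{i+1} − x_{i+1}·y_i), indices taken mod 7.
Cross-terms: 95, 23, 52.25, 9.5, 2, 22, 150  ⇒  Σ = 353.75
Area = |Σ|/2 = 176.875.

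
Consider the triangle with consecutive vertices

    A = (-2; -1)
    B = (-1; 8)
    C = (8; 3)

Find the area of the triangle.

43

Apply the surveyor's formula: 2A = Σ (x_i·y_{i+1} − x_{i+1}·y_i), indices taken mod 3.
Σ = (-17) + (-67) + (-2) = -86
Area = |Σ|/2 = 43.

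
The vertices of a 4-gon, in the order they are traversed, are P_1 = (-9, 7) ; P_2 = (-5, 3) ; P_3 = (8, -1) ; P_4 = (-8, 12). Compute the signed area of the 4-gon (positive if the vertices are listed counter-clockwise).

Apply the shoelace (surveyor's) formula: 2A = Σ (x_i·y_{i+1} − x_{i+1}·y_i), indices taken mod 4.
Σ = (8) + (-19) + (88) + (52) = 129
Signed area = Σ/2 = 64.5 (positive ⇒ counter-clockwise traversal).

64.5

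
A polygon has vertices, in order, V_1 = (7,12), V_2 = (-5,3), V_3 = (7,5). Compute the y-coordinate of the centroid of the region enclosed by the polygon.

Apply the surveyor's formula. First the cross-terms c_i = x_i·y_{i+1} − x_{i+1}·y_i:
  81, -46, 49  ⇒  2A = 84, A = 42.
Then Σ (y_i + y_{i+1})·c_i = 1680, so ȳ = 1680 / (6·42) = 20/3.

20/3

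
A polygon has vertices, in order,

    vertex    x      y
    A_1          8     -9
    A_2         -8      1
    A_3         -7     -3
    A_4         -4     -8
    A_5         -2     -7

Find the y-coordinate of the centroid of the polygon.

-466/97

Apply the shoelace (surveyor's) formula. First the cross-terms c_i = x_i·y_{i+1} − x_{i+1}·y_i:
  -64, 31, 44, 12, 74  ⇒  2A = 97, A = 48.5.
Then Σ (y_i + y_{i+1})·c_i = -1398, so ȳ = -1398 / (6·48.5) = -466/97.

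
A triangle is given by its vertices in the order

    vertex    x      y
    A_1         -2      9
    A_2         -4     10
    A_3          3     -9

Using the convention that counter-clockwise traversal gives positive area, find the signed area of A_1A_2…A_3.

15.5

Apply the shoelace (surveyor's) formula: 2A = Σ (x_i·y_{i+1} − x_{i+1}·y_i), indices taken mod 3.
Cross-terms: 16, 6, 9  ⇒  Σ = 31
Signed area = Σ/2 = 15.5 (positive ⇒ counter-clockwise traversal).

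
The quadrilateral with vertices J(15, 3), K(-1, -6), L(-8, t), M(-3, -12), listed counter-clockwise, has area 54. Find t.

-12

The doubled signed area Σ (x_i y_{i+1} − x_{i+1} y_i) is linear in t.
With t=0 it equals 132; the coefficient of t is 2 (from the two edges through L).
So 2·t + 132 = 2·54 = 108 ⇒ t = -12.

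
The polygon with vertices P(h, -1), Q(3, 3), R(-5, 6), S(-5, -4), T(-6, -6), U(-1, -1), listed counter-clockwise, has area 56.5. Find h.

5

Write out the shoelace sum; only the two edges meeting at P involve h:
2·Area = [((-1)·(-1) − h·(-1)) + (h·3 − 3·(-1))] + 89
       = 4·h + 93 = 113
⇒ h = 5.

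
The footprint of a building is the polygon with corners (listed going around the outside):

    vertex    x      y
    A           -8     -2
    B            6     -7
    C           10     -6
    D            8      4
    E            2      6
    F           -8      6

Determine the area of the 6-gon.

177

Σ = (68) + (34) + (88) + (40) + (60) + (64) = 354
Area = |Σ|/2 = 177.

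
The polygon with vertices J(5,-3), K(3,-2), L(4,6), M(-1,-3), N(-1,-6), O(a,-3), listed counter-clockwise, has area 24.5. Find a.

Write out the shoelace sum; only the two edges meeting at O involve a:
2·Area = [((-1)·(-3) − a·(-6)) + (a·(-3) − 5·(-3))] + 22
       = 3·a + 40 = 49
⇒ a = 3.

3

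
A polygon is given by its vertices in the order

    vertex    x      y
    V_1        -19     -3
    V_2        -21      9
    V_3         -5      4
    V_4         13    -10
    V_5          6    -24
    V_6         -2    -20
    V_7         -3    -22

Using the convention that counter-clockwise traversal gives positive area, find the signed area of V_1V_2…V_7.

Apply Gauss's area formula: 2A = Σ (x_i·y_{i+1} − x_{i+1}·y_i), indices taken mod 7.
V_1→V_2: (-19)(9) − (-21)(-3) = -234
V_2→V_3: (-21)(4) − (-5)(9) = -39
V_3→V_4: (-5)(-10) − (13)(4) = -2
V_4→V_5: (13)(-24) − (6)(-10) = -252
V_5→V_6: (6)(-20) − (-2)(-24) = -168
V_6→V_7: (-2)(-22) − (-3)(-20) = -16
V_7→V_1: (-3)(-3) − (-19)(-22) = -409
Σ = -1120
Signed area = Σ/2 = -560 (negative ⇒ clockwise traversal).

-560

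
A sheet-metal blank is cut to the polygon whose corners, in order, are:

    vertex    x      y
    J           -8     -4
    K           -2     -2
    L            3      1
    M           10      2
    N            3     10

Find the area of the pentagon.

85

J→K: (-8)(-2) − (-2)(-4) = 8
K→L: (-2)(1) − (3)(-2) = 4
L→M: (3)(2) − (10)(1) = -4
M→N: (10)(10) − (3)(2) = 94
N→J: (3)(-4) − (-8)(10) = 68
Σ = 170
Area = |Σ|/2 = 85.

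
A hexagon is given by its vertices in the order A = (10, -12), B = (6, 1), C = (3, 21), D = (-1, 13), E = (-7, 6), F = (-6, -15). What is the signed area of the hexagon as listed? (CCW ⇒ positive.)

Cross-terms: 82, 123, 60, 85, 141, 222  ⇒  Σ = 713
Signed area = Σ/2 = 356.5 (positive ⇒ counter-clockwise traversal).

356.5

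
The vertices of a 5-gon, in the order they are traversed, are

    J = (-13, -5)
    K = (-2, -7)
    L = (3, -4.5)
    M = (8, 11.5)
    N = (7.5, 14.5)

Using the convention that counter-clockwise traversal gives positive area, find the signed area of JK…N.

181.125

Apply the shoelace formula: 2A = Σ (x_i·y_{i+1} − x_{i+1}·y_i), indices taken mod 5.
Cross-terms: 81, 30, 70.5, 29.75, 151  ⇒  Σ = 362.25
Signed area = Σ/2 = 181.125 (positive ⇒ counter-clockwise traversal).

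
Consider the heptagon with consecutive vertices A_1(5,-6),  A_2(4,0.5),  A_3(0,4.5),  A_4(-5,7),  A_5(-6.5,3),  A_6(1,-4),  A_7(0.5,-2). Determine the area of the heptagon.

63.75

Apply the shoelace formula: 2A = Σ (x_i·y_{i+1} − x_{i+1}·y_i), indices taken mod 7.
Cross-terms: 26.5, 18, 22.5, 30.5, 23, 0, 7  ⇒  Σ = 127.5
Area = |Σ|/2 = 63.75.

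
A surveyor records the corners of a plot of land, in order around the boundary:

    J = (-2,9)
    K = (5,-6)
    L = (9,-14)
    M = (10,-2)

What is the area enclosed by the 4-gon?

Apply Gauss's area formula: 2A = Σ (x_i·y_{i+1} − x_{i+1}·y_i), indices taken mod 4.
Σ = (-33) + (-16) + (122) + (86) = 159
Area = |Σ|/2 = 79.5.

79.5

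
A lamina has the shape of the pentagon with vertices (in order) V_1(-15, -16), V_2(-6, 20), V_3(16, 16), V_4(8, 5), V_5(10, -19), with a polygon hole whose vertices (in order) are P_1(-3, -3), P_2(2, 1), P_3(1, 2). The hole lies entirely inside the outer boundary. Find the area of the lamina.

749

Outer boundary:
Apply the shoelace formula: 2A = Σ (x_i·y_{i+1} − x_{i+1}·y_i), indices taken mod 5.
Cross-terms: -396, -416, -48, -202, -445  ⇒  Σ = -1507
Area = |Σ|/2 = 753.5.
Hole:
Apply the surveyor's formula: 2A = Σ (x_i·y_{i+1} − x_{i+1}·y_i), indices taken mod 3.
Cross-terms: 3, 3, 3  ⇒  Σ = 9
Area = |Σ|/2 = 4.5.
Net area = 753.5 − 4.5 = 749.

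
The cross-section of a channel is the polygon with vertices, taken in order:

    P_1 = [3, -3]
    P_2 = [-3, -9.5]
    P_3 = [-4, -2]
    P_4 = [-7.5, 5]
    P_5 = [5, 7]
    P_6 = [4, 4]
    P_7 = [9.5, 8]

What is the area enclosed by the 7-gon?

Apply Gauss's area formula: 2A = Σ (x_i·y_{i+1} − x_{i+1}·y_i), indices taken mod 7.
Σ = (-37.5) + (-32) + (-35) + (-77.5) + (-8) + (-6) + (-52.5) = -248.5
Area = |Σ|/2 = 124.25.

124.25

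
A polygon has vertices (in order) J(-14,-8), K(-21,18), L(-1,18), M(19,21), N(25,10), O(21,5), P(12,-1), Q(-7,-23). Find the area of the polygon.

1096.5

Apply the shoelace formula: 2A = Σ (x_i·y_{i+1} − x_{i+1}·y_i), indices taken mod 8.
Σ = (-420) + (-360) + (-363) + (-335) + (-85) + (-81) + (-283) + (-266) = -2193
Area = |Σ|/2 = 1096.5.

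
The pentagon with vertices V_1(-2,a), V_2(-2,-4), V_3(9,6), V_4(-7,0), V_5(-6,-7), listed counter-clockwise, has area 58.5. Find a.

The doubled signed area Σ (x_i y_{i+1} − x_{i+1} y_i) is linear in a.
With a=0 it equals 109; the coefficient of a is -4 (from the two edges through V_1).
So -4·a + 109 = 2·58.5 = 117 ⇒ a = -2.

-2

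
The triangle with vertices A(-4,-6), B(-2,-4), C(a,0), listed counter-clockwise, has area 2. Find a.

The doubled signed area Σ (x_i y_{i+1} − x_{i+1} y_i) is linear in a.
With a=0 it equals 4; the coefficient of a is -2 (from the two edges through C).
So -2·a + 4 = 2·2 = 4 ⇒ a = 0.

0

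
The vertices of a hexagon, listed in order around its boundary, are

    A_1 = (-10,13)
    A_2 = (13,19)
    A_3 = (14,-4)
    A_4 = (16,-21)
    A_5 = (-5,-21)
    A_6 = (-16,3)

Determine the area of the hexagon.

Apply the shoelace formula: 2A = Σ (x_i·y_{i+1} − x_{i+1}·y_i), indices taken mod 6.
Σ = (-359) + (-318) + (-230) + (-441) + (-351) + (-178) = -1877
Area = |Σ|/2 = 938.5.

938.5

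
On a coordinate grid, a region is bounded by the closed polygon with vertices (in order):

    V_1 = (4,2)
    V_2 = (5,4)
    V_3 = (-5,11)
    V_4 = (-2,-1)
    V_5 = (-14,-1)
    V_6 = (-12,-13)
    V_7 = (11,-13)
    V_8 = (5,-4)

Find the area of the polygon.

306

Cross-terms: 6, 75, 27, -12, 170, 299, 21, 26  ⇒  Σ = 612
Area = |Σ|/2 = 306.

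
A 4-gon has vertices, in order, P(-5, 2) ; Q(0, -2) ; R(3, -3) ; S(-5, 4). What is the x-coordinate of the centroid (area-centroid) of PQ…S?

Apply the shoelace (surveyor's) formula. First the cross-terms c_i = x_i·y_{i+1} − x_{i+1}·y_i:
  10, 6, -3, 10  ⇒  2A = 23, A = 11.5.
Then Σ (x_i + x_{i+1})·c_i = -126, so x̄ = -126 / (6·11.5) = -42/23.

-42/23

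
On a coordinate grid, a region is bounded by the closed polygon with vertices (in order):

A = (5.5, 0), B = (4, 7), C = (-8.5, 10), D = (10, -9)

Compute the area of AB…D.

Apply the shoelace (surveyor's) formula: 2A = Σ (x_i·y_{i+1} − x_{i+1}·y_i), indices taken mod 4.
Cross-terms: 38.5, 99.5, -23.5, 49.5  ⇒  Σ = 164
Area = |Σ|/2 = 82.

82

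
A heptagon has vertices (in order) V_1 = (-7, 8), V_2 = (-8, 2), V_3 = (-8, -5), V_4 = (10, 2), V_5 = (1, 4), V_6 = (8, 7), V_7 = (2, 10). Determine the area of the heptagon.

152.5

Σ = (50) + (56) + (34) + (38) + (-25) + (66) + (86) = 305
Area = |Σ|/2 = 152.5.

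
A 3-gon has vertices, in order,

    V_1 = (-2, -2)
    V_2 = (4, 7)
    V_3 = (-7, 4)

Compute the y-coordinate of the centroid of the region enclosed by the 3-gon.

Apply the surveyor's formula. First the cross-terms c_i = x_i·y_{i+1} − x_{i+1}·y_i:
  -6, 65, 22  ⇒  2A = 81, A = 40.5.
Then Σ (y_i + y_{i+1})·c_i = 729, so ȳ = 729 / (6·40.5) = 3.

3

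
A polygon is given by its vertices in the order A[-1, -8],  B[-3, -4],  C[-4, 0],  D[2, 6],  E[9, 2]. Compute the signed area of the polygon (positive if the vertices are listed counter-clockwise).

-90

Cross-terms: -20, -16, -24, -50, -70  ⇒  Σ = -180
Signed area = Σ/2 = -90 (negative ⇒ clockwise traversal).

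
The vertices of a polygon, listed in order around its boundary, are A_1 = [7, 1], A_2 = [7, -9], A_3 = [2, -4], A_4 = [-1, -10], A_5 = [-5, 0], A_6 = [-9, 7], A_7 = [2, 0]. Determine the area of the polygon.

Apply the surveyor's formula: 2A = Σ (x_i·y_{i+1} − x_{i+1}·y_i), indices taken mod 7.
A_1→A_2: (7)(-9) − (7)(1) = -70
A_2→A_3: (7)(-4) − (2)(-9) = -10
A_3→A_4: (2)(-10) − (-1)(-4) = -24
A_4→A_5: (-1)(0) − (-5)(-10) = -50
A_5→A_6: (-5)(7) − (-9)(0) = -35
A_6→A_7: (-9)(0) − (2)(7) = -14
A_7→A_1: (2)(1) − (7)(0) = 2
Σ = -201
Area = |Σ|/2 = 100.5.

100.5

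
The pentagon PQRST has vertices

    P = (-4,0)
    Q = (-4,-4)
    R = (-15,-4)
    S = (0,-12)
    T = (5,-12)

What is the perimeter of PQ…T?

52

|PQ| = √((0)² + (-4)²) = √16 = 4
|QR| = √((-11)² + (0)²) = √121 = 11
|RS| = √((15)² + (-8)²) = √289 = 17
|ST| = √((5)² + (0)²) = √25 = 5
|TP| = √((-9)² + (12)²) = √225 = 15
Perimeter = 4 + 11 + 17 + 5 + 15 = 52.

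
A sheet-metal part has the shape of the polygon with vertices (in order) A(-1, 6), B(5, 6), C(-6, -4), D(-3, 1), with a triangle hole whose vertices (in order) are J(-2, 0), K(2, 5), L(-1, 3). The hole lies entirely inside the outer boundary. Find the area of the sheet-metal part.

Outer boundary:
Σ = (-36) + (16) + (-18) + (-17) = -55
Area = |Σ|/2 = 27.5.
Hole:
Σ = (-10) + (11) + (6) = 7
Area = |Σ|/2 = 3.5.
Net area = 27.5 − 3.5 = 24.

24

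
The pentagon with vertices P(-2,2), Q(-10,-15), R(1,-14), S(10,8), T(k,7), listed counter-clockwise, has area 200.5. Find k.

6

The doubled signed area Σ (x_i y_{i+1} − x_{i+1} y_i) is linear in k.
With k=0 it equals 437; the coefficient of k is -6 (from the two edges through T).
So -6·k + 437 = 2·200.5 = 401 ⇒ k = 6.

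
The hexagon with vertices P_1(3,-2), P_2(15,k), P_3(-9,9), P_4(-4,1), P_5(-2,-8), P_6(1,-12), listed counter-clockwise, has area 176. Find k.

5

The doubled signed area Σ (x_i y_{i+1} − x_{i+1} y_i) is linear in k.
With k=0 it equals 292; the coefficient of k is 12 (from the two edges through P_2).
So 12·k + 292 = 2·176 = 352 ⇒ k = 5.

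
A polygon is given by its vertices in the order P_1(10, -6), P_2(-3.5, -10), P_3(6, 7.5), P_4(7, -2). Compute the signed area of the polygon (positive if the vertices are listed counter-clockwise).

-86.875

Apply Gauss's area formula: 2A = Σ (x_i·y_{i+1} − x_{i+1}·y_i), indices taken mod 4.
Σ = (-121) + (33.75) + (-64.5) + (-22) = -173.75
Signed area = Σ/2 = -86.875 (negative ⇒ clockwise traversal).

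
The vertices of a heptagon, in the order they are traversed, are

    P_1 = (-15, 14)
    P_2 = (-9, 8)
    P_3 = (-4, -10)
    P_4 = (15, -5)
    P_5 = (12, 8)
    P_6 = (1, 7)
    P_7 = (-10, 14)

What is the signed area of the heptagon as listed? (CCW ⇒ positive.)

354

P_1→P_2: (-15)(8) − (-9)(14) = 6
P_2→P_3: (-9)(-10) − (-4)(8) = 122
P_3→P_4: (-4)(-5) − (15)(-10) = 170
P_4→P_5: (15)(8) − (12)(-5) = 180
P_5→P_6: (12)(7) − (1)(8) = 76
P_6→P_7: (1)(14) − (-10)(7) = 84
P_7→P_1: (-10)(14) − (-15)(14) = 70
Σ = 708
Signed area = Σ/2 = 354 (positive ⇒ counter-clockwise traversal).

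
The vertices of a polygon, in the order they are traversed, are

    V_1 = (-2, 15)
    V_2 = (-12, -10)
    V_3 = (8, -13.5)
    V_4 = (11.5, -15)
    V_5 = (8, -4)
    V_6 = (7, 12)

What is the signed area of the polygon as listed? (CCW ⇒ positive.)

402.125

Apply the shoelace (surveyor's) formula: 2A = Σ (x_i·y_{i+1} − x_{i+1}·y_i), indices taken mod 6.
V_1→V_2: (-2)(-10) − (-12)(15) = 200
V_2→V_3: (-12)(-13.5) − (8)(-10) = 242
V_3→V_4: (8)(-15) − (11.5)(-13.5) = 35.25
V_4→V_5: (11.5)(-4) − (8)(-15) = 74
V_5→V_6: (8)(12) − (7)(-4) = 124
V_6→V_1: (7)(15) − (-2)(12) = 129
Σ = 804.25
Signed area = Σ/2 = 402.125 (positive ⇒ counter-clockwise traversal).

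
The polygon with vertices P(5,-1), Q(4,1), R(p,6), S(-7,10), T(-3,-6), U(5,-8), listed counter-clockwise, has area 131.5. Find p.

3

Write out the shoelace sum; only the two edges meeting at R involve p:
2·Area = [(4·6 − p·1) + (p·10 − (-7)·6)] + 170
       = 9·p + 236 = 263
⇒ p = 3.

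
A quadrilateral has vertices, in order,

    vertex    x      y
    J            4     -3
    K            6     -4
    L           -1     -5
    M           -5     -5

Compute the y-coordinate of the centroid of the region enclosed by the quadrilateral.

Apply the shoelace (surveyor's) formula. First the cross-terms c_i = x_i·y_{i+1} − x_{i+1}·y_i:
  2, -34, -20, 35  ⇒  2A = -17, A = -8.5.
Then Σ (y_i + y_{i+1})·c_i = 212, so ȳ = 212 / (6·(-8.5)) = -212/51.

-212/51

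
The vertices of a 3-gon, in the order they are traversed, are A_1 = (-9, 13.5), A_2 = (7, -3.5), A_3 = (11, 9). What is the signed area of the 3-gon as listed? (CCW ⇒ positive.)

134

Apply Gauss's area formula: 2A = Σ (x_i·y_{i+1} − x_{i+1}·y_i), indices taken mod 3.
A_1→A_2: (-9)(-3.5) − (7)(13.5) = -63
A_2→A_3: (7)(9) − (11)(-3.5) = 101.5
A_3→A_1: (11)(13.5) − (-9)(9) = 229.5
Σ = 268
Signed area = Σ/2 = 134 (positive ⇒ counter-clockwise traversal).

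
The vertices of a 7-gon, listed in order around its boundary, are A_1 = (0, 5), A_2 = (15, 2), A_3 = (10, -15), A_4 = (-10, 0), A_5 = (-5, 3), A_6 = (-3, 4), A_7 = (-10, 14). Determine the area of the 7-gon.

A_1→A_2: (0)(2) − (15)(5) = -75
A_2→A_3: (15)(-15) − (10)(2) = -245
A_3→A_4: (10)(0) − (-10)(-15) = -150
A_4→A_5: (-10)(3) − (-5)(0) = -30
A_5→A_6: (-5)(4) − (-3)(3) = -11
A_6→A_7: (-3)(14) − (-10)(4) = -2
A_7→A_1: (-10)(5) − (0)(14) = -50
Σ = -563
Area = |Σ|/2 = 281.5.

281.5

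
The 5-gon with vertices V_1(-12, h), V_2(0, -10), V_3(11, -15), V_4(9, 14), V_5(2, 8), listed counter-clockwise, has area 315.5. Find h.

-14

Write out the shoelace sum; only the two edges meeting at V_1 involve h:
2·Area = [(2·h − (-12)·8) + ((-12)·(-10) − 0·h)] + 443
       = 2·h + 659 = 631
⇒ h = -14.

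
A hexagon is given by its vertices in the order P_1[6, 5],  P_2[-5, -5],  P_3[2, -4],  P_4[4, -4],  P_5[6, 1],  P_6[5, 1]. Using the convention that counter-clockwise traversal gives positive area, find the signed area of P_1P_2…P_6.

40.5

Cross-terms: -5, 30, 8, 28, 1, 19  ⇒  Σ = 81
Signed area = Σ/2 = 40.5 (positive ⇒ counter-clockwise traversal).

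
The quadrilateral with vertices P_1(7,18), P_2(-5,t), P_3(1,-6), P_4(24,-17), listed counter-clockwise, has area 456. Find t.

The doubled signed area Σ (x_i y_{i+1} − x_{i+1} y_i) is linear in t.
With t=0 it equals 798; the coefficient of t is 6 (from the two edges through P_2).
So 6·t + 798 = 2·456 = 912 ⇒ t = 19.

19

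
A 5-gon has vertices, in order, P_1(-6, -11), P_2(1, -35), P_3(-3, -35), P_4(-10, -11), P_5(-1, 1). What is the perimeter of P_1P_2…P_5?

|P_1P_2| = √((7)² + (-24)²) = √625 = 25
|P_2P_3| = √((-4)² + (0)²) = √16 = 4
|P_3P_4| = √((-7)² + (24)²) = √625 = 25
|P_4P_5| = √((9)² + (12)²) = √225 = 15
|P_5P_1| = √((-5)² + (-12)²) = √169 = 13
Perimeter = 25 + 4 + 25 + 15 + 13 = 82.

82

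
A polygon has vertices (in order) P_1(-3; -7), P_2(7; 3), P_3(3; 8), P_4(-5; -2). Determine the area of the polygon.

Apply the shoelace formula: 2A = Σ (x_i·y_{i+1} − x_{i+1}·y_i), indices taken mod 4.
P_1→P_2: (-3)(3) − (7)(-7) = 40
P_2→P_3: (7)(8) − (3)(3) = 47
P_3→P_4: (3)(-2) − (-5)(8) = 34
P_4→P_1: (-5)(-7) − (-3)(-2) = 29
Σ = 150
Area = |Σ|/2 = 75.

75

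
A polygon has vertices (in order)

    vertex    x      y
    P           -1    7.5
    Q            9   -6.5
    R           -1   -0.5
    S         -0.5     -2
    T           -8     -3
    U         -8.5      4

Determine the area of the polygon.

Apply the surveyor's formula: 2A = Σ (x_i·y_{i+1} − x_{i+1}·y_i), indices taken mod 6.
Σ = (-61) + (-11) + (1.75) + (-14.5) + (-57.5) + (-59.75) = -202
Area = |Σ|/2 = 101.

101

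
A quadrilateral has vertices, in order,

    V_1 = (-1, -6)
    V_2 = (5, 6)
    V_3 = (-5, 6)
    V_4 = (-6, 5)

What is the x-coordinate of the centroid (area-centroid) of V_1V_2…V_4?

-13/17

Apply the surveyor's formula. First the cross-terms c_i = x_i·y_{i+1} − x_{i+1}·y_i:
  24, 60, 11, 41  ⇒  2A = 136, A = 68.
Then Σ (x_i + x_{i+1})·c_i = -312, so x̄ = -312 / (6·68) = -13/17.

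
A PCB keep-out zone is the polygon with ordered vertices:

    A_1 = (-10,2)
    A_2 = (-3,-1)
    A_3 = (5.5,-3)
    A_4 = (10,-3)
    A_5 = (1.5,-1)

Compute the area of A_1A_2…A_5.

15.75

Cross-terms: 16, 14.5, 13.5, -5.5, -7  ⇒  Σ = 31.5
Area = |Σ|/2 = 15.75.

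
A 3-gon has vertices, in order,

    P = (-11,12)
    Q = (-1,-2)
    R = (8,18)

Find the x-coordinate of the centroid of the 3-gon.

Apply Gauss's area formula. First the cross-terms c_i = x_i·y_{i+1} − x_{i+1}·y_i:
  34, -2, 294  ⇒  2A = 326, A = 163.
Then Σ (x_i + x_{i+1})·c_i = -1304, so x̄ = -1304 / (6·163) = -4/3.

-4/3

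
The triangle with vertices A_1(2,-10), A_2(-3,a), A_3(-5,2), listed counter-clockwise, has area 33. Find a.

Write out the shoelace sum; only the two edges meeting at A_2 involve a:
2·Area = [(2·a − (-3)·(-10)) + ((-3)·2 − (-5)·a)] + 46
       = 7·a + 10 = 66
⇒ a = 8.

8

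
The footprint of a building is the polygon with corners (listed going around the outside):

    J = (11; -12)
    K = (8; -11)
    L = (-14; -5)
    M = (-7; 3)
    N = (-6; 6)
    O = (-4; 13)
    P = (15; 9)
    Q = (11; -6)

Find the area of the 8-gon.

430

Apply the surveyor's formula: 2A = Σ (x_i·y_{i+1} − x_{i+1}·y_i), indices taken mod 8.
Σ = (-25) + (-194) + (-77) + (-24) + (-54) + (-231) + (-189) + (-66) = -860
Area = |Σ|/2 = 430.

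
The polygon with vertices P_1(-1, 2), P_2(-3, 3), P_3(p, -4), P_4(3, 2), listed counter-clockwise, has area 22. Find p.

-9

Write out the shoelace sum; only the two edges meeting at P_3 involve p:
2·Area = [((-3)·(-4) − p·3) + (p·2 − 3·(-4))] + 11
       = -1·p + 35 = 44
⇒ p = -9.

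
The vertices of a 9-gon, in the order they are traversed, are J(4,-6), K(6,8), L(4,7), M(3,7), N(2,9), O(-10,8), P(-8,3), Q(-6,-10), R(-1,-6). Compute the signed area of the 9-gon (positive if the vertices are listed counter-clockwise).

196

Σ = (68) + (10) + (7) + (13) + (106) + (34) + (98) + (26) + (30) = 392
Signed area = Σ/2 = 196 (positive ⇒ counter-clockwise traversal).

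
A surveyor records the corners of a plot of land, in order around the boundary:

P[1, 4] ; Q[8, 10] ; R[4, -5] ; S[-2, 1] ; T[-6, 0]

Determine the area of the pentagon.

63

Σ = (-22) + (-80) + (-6) + (6) + (-24) = -126
Area = |Σ|/2 = 63.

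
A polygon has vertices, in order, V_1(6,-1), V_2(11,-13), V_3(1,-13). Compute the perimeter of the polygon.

|V_1V_2| = √((5)² + (-12)²) = √169 = 13
|V_2V_3| = √((-10)² + (0)²) = √100 = 10
|V_3V_1| = √((5)² + (12)²) = √169 = 13
Perimeter = 13 + 10 + 13 = 36.

36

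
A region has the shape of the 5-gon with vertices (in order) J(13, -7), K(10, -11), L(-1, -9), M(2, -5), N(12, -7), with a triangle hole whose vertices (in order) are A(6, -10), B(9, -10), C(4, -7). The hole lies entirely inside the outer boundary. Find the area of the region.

44.5

Outer boundary:
Σ = (-73) + (-101) + (23) + (46) + (7) = -98
Area = |Σ|/2 = 49.
Hole:
Apply Gauss's area formula: 2A = Σ (x_i·y_{i+1} − x_{i+1}·y_i), indices taken mod 3.
A→B: (6)(-10) − (9)(-10) = 30
B→C: (9)(-7) − (4)(-10) = -23
C→A: (4)(-10) − (6)(-7) = 2
Σ = 9
Area = |Σ|/2 = 4.5.
Net area = 49 − 4.5 = 44.5.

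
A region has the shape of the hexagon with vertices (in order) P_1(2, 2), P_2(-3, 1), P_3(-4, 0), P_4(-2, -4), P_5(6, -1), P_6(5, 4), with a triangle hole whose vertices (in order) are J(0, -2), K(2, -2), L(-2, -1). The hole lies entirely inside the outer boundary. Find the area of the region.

Outer boundary:
Apply the shoelace (surveyor's) formula: 2A = Σ (x_i·y_{i+1} − x_{i+1}·y_i), indices taken mod 6.
Σ = (8) + (4) + (16) + (26) + (29) + (2) = 85
Area = |Σ|/2 = 42.5.
Hole:
Σ = (4) + (-6) + (4) = 2
Area = |Σ|/2 = 1.
Net area = 42.5 − 1 = 41.5.

41.5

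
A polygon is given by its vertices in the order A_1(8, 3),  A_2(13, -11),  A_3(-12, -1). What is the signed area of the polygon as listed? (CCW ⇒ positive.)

-150

Σ = (-127) + (-145) + (-28) = -300
Signed area = Σ/2 = -150 (negative ⇒ clockwise traversal).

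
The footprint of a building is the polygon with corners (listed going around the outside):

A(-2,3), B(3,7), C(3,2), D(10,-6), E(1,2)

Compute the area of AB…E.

Cross-terms: -23, -15, -38, 26, 7  ⇒  Σ = -43
Area = |Σ|/2 = 21.5.

21.5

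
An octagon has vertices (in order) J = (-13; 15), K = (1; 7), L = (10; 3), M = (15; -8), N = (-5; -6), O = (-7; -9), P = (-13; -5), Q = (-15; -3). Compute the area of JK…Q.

403.5

Apply the shoelace (surveyor's) formula: 2A = Σ (x_i·y_{i+1} − x_{i+1}·y_i), indices taken mod 8.
J→K: (-13)(7) − (1)(15) = -106
K→L: (1)(3) − (10)(7) = -67
L→M: (10)(-8) − (15)(3) = -125
M→N: (15)(-6) − (-5)(-8) = -130
N→O: (-5)(-9) − (-7)(-6) = 3
O→P: (-7)(-5) − (-13)(-9) = -82
P→Q: (-13)(-3) − (-15)(-5) = -36
Q→J: (-15)(15) − (-13)(-3) = -264
Σ = -807
Area = |Σ|/2 = 403.5.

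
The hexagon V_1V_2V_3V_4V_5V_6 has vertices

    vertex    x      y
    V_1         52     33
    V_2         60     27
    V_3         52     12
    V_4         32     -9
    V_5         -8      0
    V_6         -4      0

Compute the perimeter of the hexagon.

|V_1V_2| = √((8)² + (-6)²) = √100 = 10
|V_2V_3| = √((-8)² + (-15)²) = √289 = 17
|V_3V_4| = √((-20)² + (-21)²) = √841 = 29
|V_4V_5| = √((-40)² + (9)²) = √1681 = 41
|V_5V_6| = √((4)² + (0)²) = √16 = 4
|V_6V_1| = √((56)² + (33)²) = √4225 = 65
Perimeter = 10 + 17 + 29 + 41 + 4 + 65 = 166.

166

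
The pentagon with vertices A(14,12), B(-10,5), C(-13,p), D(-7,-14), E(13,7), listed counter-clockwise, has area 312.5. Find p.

1

The doubled signed area Σ (x_i y_{i+1} − x_{i+1} y_i) is linear in p.
With p=0 it equals 628; the coefficient of p is -3 (from the two edges through C).
So -3·p + 628 = 2·312.5 = 625 ⇒ p = 1.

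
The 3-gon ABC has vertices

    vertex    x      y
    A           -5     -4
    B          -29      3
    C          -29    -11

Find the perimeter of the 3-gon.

64

|AB| = √((-24)² + (7)²) = √625 = 25
|BC| = √((0)² + (-14)²) = √196 = 14
|CA| = √((24)² + (7)²) = √625 = 25
Perimeter = 25 + 14 + 25 = 64.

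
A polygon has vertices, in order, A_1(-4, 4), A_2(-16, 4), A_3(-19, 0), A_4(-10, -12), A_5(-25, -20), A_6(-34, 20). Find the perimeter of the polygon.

124

|A_1A_2| = √((-12)² + (0)²) = √144 = 12
|A_2A_3| = √((-3)² + (-4)²) = √25 = 5
|A_3A_4| = √((9)² + (-12)²) = √225 = 15
|A_4A_5| = √((-15)² + (-8)²) = √289 = 17
|A_5A_6| = √((-9)² + (40)²) = √1681 = 41
|A_6A_1| = √((30)² + (-16)²) = √1156 = 34
Perimeter = 12 + 5 + 15 + 17 + 41 + 34 = 124.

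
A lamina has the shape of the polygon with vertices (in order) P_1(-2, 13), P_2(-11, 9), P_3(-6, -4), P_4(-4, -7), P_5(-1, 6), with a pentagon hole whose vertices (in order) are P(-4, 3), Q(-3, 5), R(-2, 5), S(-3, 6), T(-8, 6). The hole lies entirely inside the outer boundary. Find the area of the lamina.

Outer boundary:
Σ = (125) + (98) + (26) + (-31) + (-1) = 217
Area = |Σ|/2 = 108.5.
Hole:
Apply the shoelace (surveyor's) formula: 2A = Σ (x_i·y_{i+1} − x_{i+1}·y_i), indices taken mod 5.
P→Q: (-4)(5) − (-3)(3) = -11
Q→R: (-3)(5) − (-2)(5) = -5
R→S: (-2)(6) − (-3)(5) = 3
S→T: (-3)(6) − (-8)(6) = 30
T→P: (-8)(3) − (-4)(6) = 0
Σ = 17
Area = |Σ|/2 = 8.5.
Net area = 108.5 − 8.5 = 100.

100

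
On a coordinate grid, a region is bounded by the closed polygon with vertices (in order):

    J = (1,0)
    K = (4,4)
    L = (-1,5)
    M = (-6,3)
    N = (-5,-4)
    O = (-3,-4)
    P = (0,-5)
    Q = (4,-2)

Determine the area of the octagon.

Σ = (4) + (24) + (27) + (39) + (8) + (15) + (20) + (2) = 139
Area = |Σ|/2 = 69.5.

69.5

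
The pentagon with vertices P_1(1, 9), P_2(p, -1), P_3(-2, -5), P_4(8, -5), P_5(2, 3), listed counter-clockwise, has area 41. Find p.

1

Write out the shoelace sum; only the two edges meeting at P_2 involve p:
2·Area = [(1·(-1) − p·9) + (p·(-5) − (-2)·(-1))] + 99
       = -14·p + 96 = 82
⇒ p = 1.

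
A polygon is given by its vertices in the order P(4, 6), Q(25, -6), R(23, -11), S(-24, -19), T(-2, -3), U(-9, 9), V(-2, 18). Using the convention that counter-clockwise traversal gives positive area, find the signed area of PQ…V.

-625.5

Apply the shoelace formula: 2A = Σ (x_i·y_{i+1} − x_{i+1}·y_i), indices taken mod 7.
Σ = (-174) + (-137) + (-701) + (34) + (-45) + (-144) + (-84) = -1251
Signed area = Σ/2 = -625.5 (negative ⇒ clockwise traversal).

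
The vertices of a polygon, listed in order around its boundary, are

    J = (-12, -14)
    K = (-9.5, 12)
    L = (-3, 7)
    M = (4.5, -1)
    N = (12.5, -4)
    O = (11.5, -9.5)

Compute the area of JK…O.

344.625

Apply the shoelace formula: 2A = Σ (x_i·y_{i+1} − x_{i+1}·y_i), indices taken mod 6.
Cross-terms: -277, -30.5, -28.5, -5.5, -72.75, -275  ⇒  Σ = -689.25
Area = |Σ|/2 = 344.625.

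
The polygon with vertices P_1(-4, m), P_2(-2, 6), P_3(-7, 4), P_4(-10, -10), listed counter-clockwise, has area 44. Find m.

Write out the shoelace sum; only the two edges meeting at P_1 involve m:
2·Area = [((-10)·m − (-4)·(-10)) + ((-4)·6 − (-2)·m)] + 144
       = -8·m + 80 = 88
⇒ m = -1.

-1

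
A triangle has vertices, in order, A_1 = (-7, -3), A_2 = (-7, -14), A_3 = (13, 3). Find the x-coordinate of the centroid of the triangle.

Apply the shoelace (surveyor's) formula. First the cross-terms c_i = x_i·y_{i+1} − x_{i+1}·y_i:
  77, 161, -18  ⇒  2A = 220, A = 110.
Then Σ (x_i + x_{i+1})·c_i = -220, so x̄ = -220 / (6·110) = -1/3.

-1/3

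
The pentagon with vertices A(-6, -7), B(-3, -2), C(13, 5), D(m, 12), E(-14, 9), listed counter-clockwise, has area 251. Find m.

Write out the shoelace sum; only the two edges meeting at D involve m:
2·Area = [(13·12 − m·5) + (m·9 − (-14)·12)] + 154
       = 4·m + 478 = 502
⇒ m = 6.

6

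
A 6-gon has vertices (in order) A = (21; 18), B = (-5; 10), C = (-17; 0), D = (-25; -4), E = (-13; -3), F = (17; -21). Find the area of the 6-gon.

A→B: (21)(10) − (-5)(18) = 300
B→C: (-5)(0) − (-17)(10) = 170
C→D: (-17)(-4) − (-25)(0) = 68
D→E: (-25)(-3) − (-13)(-4) = 23
E→F: (-13)(-21) − (17)(-3) = 324
F→A: (17)(18) − (21)(-21) = 747
Σ = 1632
Area = |Σ|/2 = 816.

816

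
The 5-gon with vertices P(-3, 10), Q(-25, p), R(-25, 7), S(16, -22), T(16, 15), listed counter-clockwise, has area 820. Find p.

Write out the shoelace sum; only the two edges meeting at Q involve p:
2·Area = [((-3)·p − (-25)·10) + ((-25)·7 − (-25)·p)] + 1235
       = 22·p + 1310 = 1640
⇒ p = 15.

15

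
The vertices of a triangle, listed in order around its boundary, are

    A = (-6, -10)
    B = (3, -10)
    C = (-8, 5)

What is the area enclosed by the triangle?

67.5

Σ = (90) + (-65) + (110) = 135
Area = |Σ|/2 = 67.5.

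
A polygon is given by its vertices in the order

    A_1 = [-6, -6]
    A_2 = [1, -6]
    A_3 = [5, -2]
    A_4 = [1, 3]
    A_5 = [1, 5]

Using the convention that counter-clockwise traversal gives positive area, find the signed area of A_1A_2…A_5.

Apply the shoelace (surveyor's) formula: 2A = Σ (x_i·y_{i+1} − x_{i+1}·y_i), indices taken mod 5.
Σ = (42) + (28) + (17) + (2) + (24) = 113
Signed area = Σ/2 = 56.5 (positive ⇒ counter-clockwise traversal).

56.5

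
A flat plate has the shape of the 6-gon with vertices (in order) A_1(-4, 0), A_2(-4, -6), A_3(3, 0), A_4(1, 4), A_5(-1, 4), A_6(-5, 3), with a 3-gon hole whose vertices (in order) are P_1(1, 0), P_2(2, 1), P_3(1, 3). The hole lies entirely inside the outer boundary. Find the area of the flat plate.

44

Outer boundary:
Cross-terms: 24, 18, 12, 8, 17, 12  ⇒  Σ = 91
Area = |Σ|/2 = 45.5.
Hole:
P_1→P_2: (1)(1) − (2)(0) = 1
P_2→P_3: (2)(3) − (1)(1) = 5
P_3→P_1: (1)(0) − (1)(3) = -3
Σ = 3
Area = |Σ|/2 = 1.5.
Net area = 45.5 − 1.5 = 44.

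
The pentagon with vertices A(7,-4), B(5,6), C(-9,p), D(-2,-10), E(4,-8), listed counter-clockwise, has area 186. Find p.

The doubled signed area Σ (x_i y_{i+1} − x_{i+1} y_i) is linear in p.
With p=0 it equals 302; the coefficient of p is 7 (from the two edges through C).
So 7·p + 302 = 2·186 = 372 ⇒ p = 10.

10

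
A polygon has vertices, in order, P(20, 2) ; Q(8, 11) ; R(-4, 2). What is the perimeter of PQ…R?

54

|PQ| = √((-12)² + (9)²) = √225 = 15
|QR| = √((-12)² + (-9)²) = √225 = 15
|RP| = √((24)² + (0)²) = √576 = 24
Perimeter = 15 + 15 + 24 = 54.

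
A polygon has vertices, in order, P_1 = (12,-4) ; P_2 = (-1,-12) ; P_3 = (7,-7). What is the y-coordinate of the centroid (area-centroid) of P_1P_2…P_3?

Apply the surveyor's formula. First the cross-terms c_i = x_i·y_{i+1} − x_{i+1}·y_i:
  -148, 91, 56  ⇒  2A = -1, A = -0.5.
Then Σ (y_i + y_{i+1})·c_i = 23, so ȳ = 23 / (6·(-0.5)) = -23/3.

-23/3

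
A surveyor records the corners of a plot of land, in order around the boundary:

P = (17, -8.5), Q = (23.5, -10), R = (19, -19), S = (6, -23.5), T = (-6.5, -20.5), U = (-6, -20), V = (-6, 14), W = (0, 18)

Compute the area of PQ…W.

Apply the shoelace (surveyor's) formula: 2A = Σ (x_i·y_{i+1} − x_{i+1}·y_i), indices taken mod 8.
Σ = (29.75) + (-256.5) + (-332.5) + (-275.75) + (7) + (-204) + (-108) + (-306) = -1446
Area = |Σ|/2 = 723.

723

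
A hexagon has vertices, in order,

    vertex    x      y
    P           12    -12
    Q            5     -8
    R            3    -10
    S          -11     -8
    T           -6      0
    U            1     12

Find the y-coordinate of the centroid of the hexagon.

-130/59

Apply the shoelace formula. First the cross-terms c_i = x_i·y_{i+1} − x_{i+1}·y_i:
  -36, -26, -134, -48, -72, -156  ⇒  2A = -472, A = -236.
Then Σ (y_i + y_{i+1})·c_i = 3120, so ȳ = 3120 / (6·(-236)) = -130/59.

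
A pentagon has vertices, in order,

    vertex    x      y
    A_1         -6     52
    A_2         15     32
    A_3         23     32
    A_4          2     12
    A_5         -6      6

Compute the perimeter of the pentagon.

122

|A_1A_2| = √((21)² + (-20)²) = √841 = 29
|A_2A_3| = √((8)² + (0)²) = √64 = 8
|A_3A_4| = √((-21)² + (-20)²) = √841 = 29
|A_4A_5| = √((-8)² + (-6)²) = √100 = 10
|A_5A_1| = √((0)² + (46)²) = √2116 = 46
Perimeter = 29 + 8 + 29 + 10 + 46 = 122.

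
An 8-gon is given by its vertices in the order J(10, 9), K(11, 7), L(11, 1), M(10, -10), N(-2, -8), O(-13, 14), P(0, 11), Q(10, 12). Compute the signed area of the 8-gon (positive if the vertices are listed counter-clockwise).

-365

Apply the shoelace (surveyor's) formula: 2A = Σ (x_i·y_{i+1} − x_{i+1}·y_i), indices taken mod 8.
Cross-terms: -29, -66, -120, -100, -132, -143, -110, -30  ⇒  Σ = -730
Signed area = Σ/2 = -365 (negative ⇒ clockwise traversal).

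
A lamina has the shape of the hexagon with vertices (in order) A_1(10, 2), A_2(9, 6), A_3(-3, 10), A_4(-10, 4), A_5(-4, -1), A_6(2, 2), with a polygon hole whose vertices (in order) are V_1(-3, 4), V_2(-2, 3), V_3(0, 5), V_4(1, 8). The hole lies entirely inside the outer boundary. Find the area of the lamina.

115

Outer boundary:
A_1→A_2: (10)(6) − (9)(2) = 42
A_2→A_3: (9)(10) − (-3)(6) = 108
A_3→A_4: (-3)(4) − (-10)(10) = 88
A_4→A_5: (-10)(-1) − (-4)(4) = 26
A_5→A_6: (-4)(2) − (2)(-1) = -6
A_6→A_1: (2)(2) − (10)(2) = -16
Σ = 242
Area = |Σ|/2 = 121.
Hole:
Apply Gauss's area formula: 2A = Σ (x_i·y_{i+1} − x_{i+1}·y_i), indices taken mod 4.
Cross-terms: -1, -10, -5, 28  ⇒  Σ = 12
Area = |Σ|/2 = 6.
Net area = 121 − 6 = 115.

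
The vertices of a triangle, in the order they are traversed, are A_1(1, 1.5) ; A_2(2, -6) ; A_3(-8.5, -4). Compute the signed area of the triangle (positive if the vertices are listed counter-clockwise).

-38.375

Apply the shoelace formula: 2A = Σ (x_i·y_{i+1} − x_{i+1}·y_i), indices taken mod 3.
Σ = (-9) + (-59) + (-8.75) = -76.75
Signed area = Σ/2 = -38.375 (negative ⇒ clockwise traversal).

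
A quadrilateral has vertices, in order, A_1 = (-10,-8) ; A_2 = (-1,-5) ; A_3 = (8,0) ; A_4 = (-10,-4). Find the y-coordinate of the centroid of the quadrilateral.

Apply the surveyor's formula. First the cross-terms c_i = x_i·y_{i+1} − x_{i+1}·y_i:
  42, 40, -32, 40  ⇒  2A = 90, A = 45.
Then Σ (y_i + y_{i+1})·c_i = -1098, so ȳ = -1098 / (6·45) = -61/15.

-61/15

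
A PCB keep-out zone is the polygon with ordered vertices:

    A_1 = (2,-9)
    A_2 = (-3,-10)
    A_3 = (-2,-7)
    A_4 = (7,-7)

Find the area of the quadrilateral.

Apply Gauss's area formula: 2A = Σ (x_i·y_{i+1} − x_{i+1}·y_i), indices taken mod 4.
A_1→A_2: (2)(-10) − (-3)(-9) = -47
A_2→A_3: (-3)(-7) − (-2)(-10) = 1
A_3→A_4: (-2)(-7) − (7)(-7) = 63
A_4→A_1: (7)(-9) − (2)(-7) = -49
Σ = -32
Area = |Σ|/2 = 16.

16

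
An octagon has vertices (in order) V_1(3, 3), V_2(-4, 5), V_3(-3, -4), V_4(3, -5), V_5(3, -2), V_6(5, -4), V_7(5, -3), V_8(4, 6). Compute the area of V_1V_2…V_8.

Apply the shoelace (surveyor's) formula: 2A = Σ (x_i·y_{i+1} − x_{i+1}·y_i), indices taken mod 8.
V_1→V_2: (3)(5) − (-4)(3) = 27
V_2→V_3: (-4)(-4) − (-3)(5) = 31
V_3→V_4: (-3)(-5) − (3)(-4) = 27
V_4→V_5: (3)(-2) − (3)(-5) = 9
V_5→V_6: (3)(-4) − (5)(-2) = -2
V_6→V_7: (5)(-3) − (5)(-4) = 5
V_7→V_8: (5)(6) − (4)(-3) = 42
V_8→V_1: (4)(3) − (3)(6) = -6
Σ = 133
Area = |Σ|/2 = 66.5.

66.5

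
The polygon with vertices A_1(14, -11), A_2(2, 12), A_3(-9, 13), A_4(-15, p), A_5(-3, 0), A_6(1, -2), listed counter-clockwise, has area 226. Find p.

Write out the shoelace sum; only the two edges meeting at A_4 involve p:
2·Area = [((-9)·p − (-15)·13) + ((-15)·0 − (-3)·p)] + 347
       = -6·p + 542 = 452
⇒ p = 15.

15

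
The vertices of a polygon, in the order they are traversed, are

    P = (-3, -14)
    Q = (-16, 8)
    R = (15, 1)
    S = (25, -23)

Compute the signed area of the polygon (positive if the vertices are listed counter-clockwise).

Σ = (-248) + (-136) + (-370) + (-419) = -1173
Signed area = Σ/2 = -586.5 (negative ⇒ clockwise traversal).

-586.5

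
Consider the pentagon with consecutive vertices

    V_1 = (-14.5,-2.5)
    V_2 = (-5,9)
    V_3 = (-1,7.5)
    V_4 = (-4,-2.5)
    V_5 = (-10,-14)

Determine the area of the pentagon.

143

Apply the surveyor's formula: 2A = Σ (x_i·y_{i+1} − x_{i+1}·y_i), indices taken mod 5.
Σ = (-143) + (-28.5) + (32.5) + (31) + (-178) = -286
Area = |Σ|/2 = 143.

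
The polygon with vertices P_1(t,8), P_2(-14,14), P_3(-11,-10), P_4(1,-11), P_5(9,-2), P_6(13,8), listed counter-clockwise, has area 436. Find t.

Write out the shoelace sum; only the two edges meeting at P_1 involve t:
2·Area = [(13·8 − t·8) + (t·14 − (-14)·8)] + 620
       = 6·t + 836 = 872
⇒ t = 6.

6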